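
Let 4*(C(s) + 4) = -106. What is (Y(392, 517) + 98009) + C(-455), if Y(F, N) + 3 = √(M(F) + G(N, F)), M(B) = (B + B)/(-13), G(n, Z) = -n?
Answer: 195951/2 + I*√97565/13 ≈ 97976.0 + 24.027*I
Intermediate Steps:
C(s) = -61/2 (C(s) = -4 + (¼)*(-106) = -4 - 53/2 = -61/2)
M(B) = -2*B/13
Y(F, N) = -3 + √(-N - 2*F/13) (Y(F, N) = -3 + √(-2*F/13 - N) = -3 + √(-N - 2*F/13))
(Y(392, 517) + 98009) + C(-455) = ((-3 + √(-169*517 - 26*392)/13) + 98009) - 61/2 = ((-3 + √(-87373 - 10192)/13) + 98009) - 61/2 = ((-3 + √(-97565)/13) + 98009) - 61/2 = ((-3 + (I*√97565)/13) + 98009) - 61/2 = ((-3 + I*√97565/13) + 98009) - 61/2 = (98006 + I*√97565/13) - 61/2 = 195951/2 + I*√97565/13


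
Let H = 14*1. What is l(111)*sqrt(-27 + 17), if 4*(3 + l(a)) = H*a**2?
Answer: 86241*I*sqrt(10)/2 ≈ 1.3636e+5*I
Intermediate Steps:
H = 14
l(a) = -3 + 7*a**2/2 (l(a) = -3 + (14*a**2)/4 = -3 + 7*a**2/2)
l(111)*sqrt(-27 + 17) = (-3 + (7/2)*111**2)*sqrt(-27 + 17) = (-3 + (7/2)*12321)*sqrt(-10) = (-3 + 86247/2)*(I*sqrt(10)) = 86241*(I*sqrt(10))/2 = 86241*I*sqrt(10)/2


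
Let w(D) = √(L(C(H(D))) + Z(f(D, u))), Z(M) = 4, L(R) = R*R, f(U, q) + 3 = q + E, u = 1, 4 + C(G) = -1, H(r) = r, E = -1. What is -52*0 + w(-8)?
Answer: √29 ≈ 5.3852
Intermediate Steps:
C(G) = -5 (C(G) = -4 - 1 = -5)
f(U, q) = -4 + q (f(U, q) = -3 + (q - 1) = -3 + (-1 + q) = -4 + q)
L(R) = R²
w(D) = √29 (w(D) = √((-5)² + 4) = √(25 + 4) = √29)
-52*0 + w(-8) = -52*0 + √29 = 0 + √29 = √29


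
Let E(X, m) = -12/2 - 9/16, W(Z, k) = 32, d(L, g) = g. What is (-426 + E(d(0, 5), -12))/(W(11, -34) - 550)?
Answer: 6921/8288 ≈ 0.83506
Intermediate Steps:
E(X, m) = -105/16 (E(X, m) = -12*½ - 9*1/16 = -6 - 9/16 = -105/16)
(-426 + E(d(0, 5), -12))/(W(11, -34) - 550) = (-426 - 105/16)/(32 - 550) = -6921/16/(-518) = -1/518*(-6921/16) = 6921/8288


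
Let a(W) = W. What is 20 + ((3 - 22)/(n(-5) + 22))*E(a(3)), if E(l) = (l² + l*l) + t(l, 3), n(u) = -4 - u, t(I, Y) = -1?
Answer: 137/23 ≈ 5.9565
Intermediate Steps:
E(l) = -1 + 2*l² (E(l) = (l² + l*l) - 1 = (l² + l²) - 1 = 2*l² - 1 = -1 + 2*l²)
20 + ((3 - 22)/(n(-5) + 22))*E(a(3)) = 20 + ((3 - 22)/((-4 - 1*(-5)) + 22))*(-1 + 2*3²) = 20 + (-19/((-4 + 5) + 22))*(-1 + 2*9) = 20 + (-19/(1 + 22))*(-1 + 18) = 20 - 19/23*17 = 20 - 323/23 = 137/23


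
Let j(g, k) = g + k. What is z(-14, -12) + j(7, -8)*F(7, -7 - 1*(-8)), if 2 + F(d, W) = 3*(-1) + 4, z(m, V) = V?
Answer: -11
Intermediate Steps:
F(d, W) = -1 (F(d, W) = -2 + (3*(-1) + 4) = -2 + (-3 + 4) = -2 + 1 = -1)
z(-14, -12) + j(7, -8)*F(7, -7 - 1*(-8)) = -12 + (7 - 8)*(-1) = -12 - 1*(-1) = -12 + 1 = -11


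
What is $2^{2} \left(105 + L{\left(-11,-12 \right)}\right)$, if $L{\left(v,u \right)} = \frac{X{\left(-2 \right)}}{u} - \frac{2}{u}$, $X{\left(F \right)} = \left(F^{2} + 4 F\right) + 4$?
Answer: $\frac{1262}{3} \approx 420.67$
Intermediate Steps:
$X{\left(F \right)} = 4 + F^{2} + 4 F$
$L{\left(v,u \right)} = - \frac{2}{u}$ ($L{\left(v,u \right)} = \frac{4 + \left(-2\right)^{2} + 4 \left(-2\right)}{u} - \frac{2}{u} = \frac{4 + 4 - 8}{u} - \frac{2}{u} = \frac{0}{u} - \frac{2}{u} = 0 - \frac{2}{u} = - \frac{2}{u}$)
$2^{2} \left(105 + L{\left(-11,-12 \right)}\right) = 2^{2} \left(105 - \frac{2}{-12}\right) = 4 \left(105 - - \frac{1}{6}\right) = 4 \left(105 + \frac{1}{6}\right) = 4 \cdot \frac{631}{6} = \frac{1262}{3}$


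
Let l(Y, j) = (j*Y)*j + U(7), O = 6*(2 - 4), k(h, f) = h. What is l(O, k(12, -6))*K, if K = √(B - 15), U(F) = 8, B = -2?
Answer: -1720*I*√17 ≈ -7091.7*I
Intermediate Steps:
O = -12 (O = 6*(-2) = -12)
l(Y, j) = 8 + Y*j² (l(Y, j) = (j*Y)*j + 8 = (Y*j)*j + 8 = Y*j² + 8 = 8 + Y*j²)
K = I*√17 (K = √(-2 - 15) = √(-17) = I*√17 ≈ 4.1231*I)
l(O, k(12, -6))*K = (8 - 12*12²)*(I*√17) = (8 - 12*144)*(I*√17) = (8 - 1728)*(I*√17) = -1720*I*√17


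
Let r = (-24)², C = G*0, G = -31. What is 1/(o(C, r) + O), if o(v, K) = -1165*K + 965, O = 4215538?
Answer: 1/3545463 ≈ 2.8205e-7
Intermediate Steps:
C = 0 (C = -31*0 = 0)
r = 576
o(v, K) = 965 - 1165*K
1/(o(C, r) + O) = 1/((965 - 1165*576) + 4215538) = 1/((965 - 671040) + 4215538) = 1/(-670075 + 4215538) = 1/3545463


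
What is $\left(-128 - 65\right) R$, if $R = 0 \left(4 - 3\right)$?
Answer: $0$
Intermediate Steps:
$R = 0$ ($R = 0 \cdot 1 = 0$)
$\left(-128 - 65\right) R = \left(-128 - 65\right) 0 = \left(-193\right) 0 = 0$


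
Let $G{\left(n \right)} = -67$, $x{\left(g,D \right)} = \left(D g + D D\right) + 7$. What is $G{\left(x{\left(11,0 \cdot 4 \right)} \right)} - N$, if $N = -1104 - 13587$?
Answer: $14624$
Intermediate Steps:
$x{\left(g,D \right)} = 7 + D^{2} + D g$ ($x{\left(g,D \right)} = \left(D g + D^{2}\right) + 7 = \left(D^{2} + D g\right) + 7 = 7 + D^{2} + D g$)
$N = -14691$
$G{\left(x{\left(11,0 \cdot 4 \right)} \right)} - N = -67 - -14691 = -67 + 14691 = 14624$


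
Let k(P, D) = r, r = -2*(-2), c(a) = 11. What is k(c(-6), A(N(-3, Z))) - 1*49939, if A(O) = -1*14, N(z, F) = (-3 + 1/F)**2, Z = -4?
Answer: -49935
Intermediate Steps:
r = 4
N(z, F) = (-3 + 1/F)**2
A(O) = -14
k(P, D) = 4
k(c(-6), A(N(-3, Z))) - 1*49939 = 4 - 1*49939 = 4 - 49939 = -49935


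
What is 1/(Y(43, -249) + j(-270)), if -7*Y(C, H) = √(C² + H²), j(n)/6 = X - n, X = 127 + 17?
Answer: 60858/151139347 + 35*√2554/302278694 ≈ 0.00040851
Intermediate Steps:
X = 144
j(n) = 864 - 6*n (j(n) = 6*(144 - n) = 864 - 6*n)
Y(C, H) = -√(C² + H²)/7
1/(Y(43, -249) + j(-270)) = 1/(-√(43² + (-249)²)/7 + (864 - 6*(-270))) = 1/(-√(1849 + 62001)/7 + (864 + 1620)) = 1/(-5*√2554/7 + 2484) = 1/(2484 - 5*√2554/7)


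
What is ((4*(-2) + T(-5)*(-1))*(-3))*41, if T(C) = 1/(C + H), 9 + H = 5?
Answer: 2911/3 ≈ 970.33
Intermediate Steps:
H = -4 (H = -9 + 5 = -4)
T(C) = 1/(-4 + C) (T(C) = 1/(C - 4) = 1/(-4 + C))
((4*(-2) + T(-5)*(-1))*(-3))*41 = ((4*(-2) - 1/(-4 - 5))*(-3))*41 = ((-8 - 1/(-9))*(-3))*41 = ((-8 - ⅑*(-1))*(-3))*41 = ((-8 + ⅑)*(-3))*41 = -71/9*(-3)*41 = (71/3)*41 = 2911/3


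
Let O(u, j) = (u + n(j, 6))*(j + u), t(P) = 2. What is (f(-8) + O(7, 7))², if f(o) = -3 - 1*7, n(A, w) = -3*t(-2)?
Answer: 16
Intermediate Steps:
n(A, w) = -6 (n(A, w) = -3*2 = -6)
O(u, j) = (-6 + u)*(j + u) (O(u, j) = (u - 6)*(j + u) = (-6 + u)*(j + u))
f(o) = -10 (f(o) = -3 - 7 = -10)
(f(-8) + O(7, 7))² = (-10 + (7² - 6*7 - 6*7 + 7*7))² = (-10 + (49 - 42 - 42 + 49))² = (-10 + 14)² = 4² = 16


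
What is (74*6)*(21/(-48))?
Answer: -777/4 ≈ -194.25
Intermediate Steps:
(74*6)*(21/(-48)) = 444*(21*(-1/48)) = 444*(-7/16) = -777/4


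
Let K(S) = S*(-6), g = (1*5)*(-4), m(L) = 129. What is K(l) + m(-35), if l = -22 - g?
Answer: 141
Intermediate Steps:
g = -20 (g = 5*(-4) = -20)
l = -2 (l = -22 - 1*(-20) = -22 + 20 = -2)
K(S) = -6*S
K(l) + m(-35) = -6*(-2) + 129 = 12 + 129 = 141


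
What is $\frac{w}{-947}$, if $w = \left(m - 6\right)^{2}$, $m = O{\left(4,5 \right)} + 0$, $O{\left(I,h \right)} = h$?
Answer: $- \frac{1}{947} \approx -0.001056$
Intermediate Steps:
$m = 5$ ($m = 5 + 0 = 5$)
$w = 1$ ($w = \left(5 - 6\right)^{2} = \left(-1\right)^{2} = 1$)
$\frac{w}{-947} = 1 \frac{1}{-947} = 1 \left(- \frac{1}{947}\right) = - \frac{1}{947}$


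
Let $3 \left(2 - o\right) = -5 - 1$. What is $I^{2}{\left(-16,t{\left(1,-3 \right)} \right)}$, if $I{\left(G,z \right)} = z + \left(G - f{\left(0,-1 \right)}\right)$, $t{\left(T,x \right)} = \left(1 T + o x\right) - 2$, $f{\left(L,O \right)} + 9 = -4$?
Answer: $256$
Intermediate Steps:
$o = 4$ ($o = 2 - \frac{-5 - 1}{3} = 2 - -2 = 2 + 2 = 4$)
$f{\left(L,O \right)} = -13$ ($f{\left(L,O \right)} = -9 - 4 = -13$)
$t{\left(T,x \right)} = -2 + T + 4 x$ ($t{\left(T,x \right)} = \left(1 T + 4 x\right) - 2 = \left(T + 4 x\right) - 2 = -2 + T + 4 x$)
$I{\left(G,z \right)} = 13 + G + z$ ($I{\left(G,z \right)} = z + \left(G - -13\right) = z + \left(G + 13\right) = z + \left(13 + G\right) = 13 + G + z$)
$I^{2}{\left(-16,t{\left(1,-3 \right)} \right)} = \left(13 - 16 + \left(-2 + 1 + 4 \left(-3\right)\right)\right)^{2} = \left(13 - 16 - 13\right)^{2} = \left(-16\right)^{2} = 256$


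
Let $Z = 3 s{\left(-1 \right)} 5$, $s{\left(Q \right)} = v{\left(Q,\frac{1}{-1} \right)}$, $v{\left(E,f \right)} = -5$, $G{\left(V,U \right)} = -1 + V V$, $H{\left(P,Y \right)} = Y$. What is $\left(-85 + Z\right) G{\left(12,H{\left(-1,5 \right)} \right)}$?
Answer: $-22880$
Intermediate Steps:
$G{\left(V,U \right)} = -1 + V^{2}$
$s{\left(Q \right)} = -5$
$Z = -75$ ($Z = 3 \left(-5\right) 5 = \left(-15\right) 5 = -75$)
$\left(-85 + Z\right) G{\left(12,H{\left(-1,5 \right)} \right)} = \left(-85 - 75\right) \left(-1 + 12^{2}\right) = - 160 \left(-1 + 144\right) = \left(-160\right) 143 = -22880$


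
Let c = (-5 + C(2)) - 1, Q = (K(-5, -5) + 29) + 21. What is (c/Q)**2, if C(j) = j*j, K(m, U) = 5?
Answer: 4/3025 ≈ 0.0013223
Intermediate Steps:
C(j) = j**2
Q = 55 (Q = (5 + 29) + 21 = 34 + 21 = 55)
c = -2 (c = (-5 + 2**2) - 1 = (-5 + 4) - 1 = -1 - 1 = -2)
(c/Q)**2 = (-2/55)**2 = 4/3025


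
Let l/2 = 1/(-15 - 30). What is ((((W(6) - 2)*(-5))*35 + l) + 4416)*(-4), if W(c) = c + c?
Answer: -479872/45 ≈ -10664.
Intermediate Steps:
l = -2/45 (l = 2/(-15 - 30) = 2/(-45) = 2*(-1/45) = -2/45 ≈ -0.044444)
W(c) = 2*c
((((W(6) - 2)*(-5))*35 + l) + 4416)*(-4) = ((((2*6 - 2)*(-5))*35 - 2/45) + 4416)*(-4) = ((((12 - 2)*(-5))*35 - 2/45) + 4416)*(-4) = (((10*(-5))*35 - 2/45) + 4416)*(-4) = ((-50*35 - 2/45) + 4416)*(-4) = ((-1750 - 2/45) + 4416)*(-4) = (-78752/45 + 4416)*(-4) = (119968/45)*(-4) = -479872/45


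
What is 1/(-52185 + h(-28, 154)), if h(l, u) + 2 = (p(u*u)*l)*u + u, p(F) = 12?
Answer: -1/103777 ≈ -9.6360e-6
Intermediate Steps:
h(l, u) = -2 + u + 12*l*u (h(l, u) = -2 + ((12*l)*u + u) = -2 + (12*l*u + u) = -2 + (u + 12*l*u) = -2 + u + 12*l*u)
1/(-52185 + h(-28, 154)) = 1/(-52185 + (-2 + 154 + 12*(-28)*154)) = 1/(-52185 + (-2 + 154 - 51744)) = 1/(-52185 - 51592) = 1/(-103777) = -1/103777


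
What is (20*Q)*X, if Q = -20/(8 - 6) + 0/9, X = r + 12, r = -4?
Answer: -1600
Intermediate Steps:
X = 8 (X = -4 + 12 = 8)
Q = -10 (Q = -20/2 + 0*(⅑) = -20*½ + 0 = -10 + 0 = -10)
(20*Q)*X = (20*(-10))*8 = -200*8 = -1600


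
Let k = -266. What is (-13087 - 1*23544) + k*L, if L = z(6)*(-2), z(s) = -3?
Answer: -38227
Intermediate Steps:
L = 6 (L = -3*(-2) = 6)
(-13087 - 1*23544) + k*L = (-13087 - 1*23544) - 266*6 = (-13087 - 23544) - 1596 = -36631 - 1596 = -38227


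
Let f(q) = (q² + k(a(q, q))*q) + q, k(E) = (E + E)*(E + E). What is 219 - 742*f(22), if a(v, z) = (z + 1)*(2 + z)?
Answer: -19896327617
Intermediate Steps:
a(v, z) = (1 + z)*(2 + z)
k(E) = 4*E² (k(E) = (2*E)*(2*E) = 4*E²)
f(q) = q + q² + 4*q*(2 + q² + 3*q)² (f(q) = (q² + (4*(2 + q² + 3*q)²)*q) + q = (q² + 4*q*(2 + q² + 3*q)²) + q = q + q² + 4*q*(2 + q² + 3*q)²)
219 - 742*f(22) = 219 - 16324*(1 + 22 + 4*(2 + 22² + 3*22)²) = 219 - 16324*(1 + 22 + 4*(2 + 484 + 66)²) = 219 - 16324*(1 + 22 + 4*552²) = 219 - 16324*(1 + 22 + 4*304704) = 219 - 16324*(1 + 22 + 1218816) = 219 - 16324*1218839 = 219 - 742*26814458 = 219 - 19896327836 = -19896327617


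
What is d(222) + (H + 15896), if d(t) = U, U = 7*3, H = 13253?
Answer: 29170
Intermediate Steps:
U = 21
d(t) = 21
d(222) + (H + 15896) = 21 + (13253 + 15896) = 21 + 29149 = 29170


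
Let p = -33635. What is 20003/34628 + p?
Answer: -1164692777/34628 ≈ -33634.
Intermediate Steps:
20003/34628 + p = 20003/34628 - 33635 = -1164692777/34628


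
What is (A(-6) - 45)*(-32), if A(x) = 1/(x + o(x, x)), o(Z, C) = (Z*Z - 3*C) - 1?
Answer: 67648/47 ≈ 1439.3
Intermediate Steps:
o(Z, C) = -1 + Z² - 3*C (o(Z, C) = (Z² - 3*C) - 1 = -1 + Z² - 3*C)
A(x) = 1/(-1 + x² - 2*x) (A(x) = 1/(x + (-1 + x² - 3*x)) = 1/(-1 + x² - 2*x))
(A(-6) - 45)*(-32) = (1/(-1 + (-6)² - 2*(-6)) - 45)*(-32) = (1/(-1 + 36 + 12) - 45)*(-32) = (1/47 - 45)*(-32) = -2114/47*(-32) = 67648/47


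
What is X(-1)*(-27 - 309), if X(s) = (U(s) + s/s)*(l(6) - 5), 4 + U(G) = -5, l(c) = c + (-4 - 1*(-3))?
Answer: 0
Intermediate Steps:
l(c) = -1 + c (l(c) = c + (-4 + 3) = c - 1 = -1 + c)
U(G) = -9 (U(G) = -4 - 5 = -9)
X(s) = 0 (X(s) = (-9 + s/s)*((-1 + 6) - 5) = (-9 + 1)*(5 - 5) = -8*0 = 0)
X(-1)*(-27 - 309) = 0*(-27 - 309) = 0*(-336) = 0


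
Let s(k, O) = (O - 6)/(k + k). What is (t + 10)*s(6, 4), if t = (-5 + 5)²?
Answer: -5/3 ≈ -1.6667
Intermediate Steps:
t = 0 (t = 0² = 0)
s(k, O) = (-6 + O)/(2*k) (s(k, O) = (-6 + O)/((2*k)) = (-6 + O)*(1/(2*k)) = (-6 + O)/(2*k))
(t + 10)*s(6, 4) = (0 + 10)*((½)*(-6 + 4)/6) = 10*((½)*(⅙)*(-2)) = 10*(-⅙) = -5/3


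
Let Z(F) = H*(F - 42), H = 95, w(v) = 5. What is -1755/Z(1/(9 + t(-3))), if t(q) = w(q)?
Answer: 4914/11153 ≈ 0.44060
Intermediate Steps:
t(q) = 5
Z(F) = -3990 + 95*F (Z(F) = 95*(F - 42) = 95*(-42 + F) = -3990 + 95*F)
-1755/Z(1/(9 + t(-3))) = -1755/(-3990 + 95/(9 + 5)) = -1755/(-3990 + 95/14) = -1755/(-55765/14) = -1755*(-14/55765) = 4914/11153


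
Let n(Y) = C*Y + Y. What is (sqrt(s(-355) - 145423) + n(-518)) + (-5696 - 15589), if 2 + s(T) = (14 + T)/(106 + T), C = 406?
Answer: -232111 + 2*I*sqrt(2254102629)/249 ≈ -2.3211e+5 + 381.34*I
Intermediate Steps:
s(T) = -2 + (14 + T)/(106 + T)
n(Y) = 407*Y (n(Y) = 406*Y + Y = 407*Y)
(sqrt(s(-355) - 145423) + n(-518)) + (-5696 - 15589) = (sqrt((-198 - 1*(-355))/(106 - 355) - 145423) + 407*(-518)) + (-5696 - 15589) = (sqrt((-198 + 355)/(-249) - 145423) - 210826) - 21285 = (sqrt(-1/249*157 - 145423) - 210826) - 21285 = (sqrt(-157/249 - 145423) - 210826) - 21285 = (sqrt(-36210484/249) - 210826) - 21285 = (2*I*sqrt(2254102629)/249 - 210826) - 21285 = (-210826 + 2*I*sqrt(2254102629)/249) - 21285 = -232111 + 2*I*sqrt(2254102629)/249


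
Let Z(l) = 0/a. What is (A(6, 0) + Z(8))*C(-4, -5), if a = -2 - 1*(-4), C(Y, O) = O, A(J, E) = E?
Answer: 0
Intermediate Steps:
a = 2 (a = -2 + 4 = 2)
Z(l) = 0 (Z(l) = 0/2 = 0*(1/2) = 0)
(A(6, 0) + Z(8))*C(-4, -5) = (0 + 0)*(-5) = 0*(-5) = 0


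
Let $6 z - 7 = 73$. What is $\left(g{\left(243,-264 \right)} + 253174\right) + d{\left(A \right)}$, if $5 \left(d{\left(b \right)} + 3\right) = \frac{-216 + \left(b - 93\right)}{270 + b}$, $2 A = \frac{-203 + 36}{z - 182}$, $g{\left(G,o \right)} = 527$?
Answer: $\frac{115745802961}{456235} \approx 2.537 \cdot 10^{5}$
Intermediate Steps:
$z = \frac{40}{3}$ ($z = \frac{7}{6} + \frac{1}{6} \cdot 73 = \frac{7}{6} + \frac{73}{6} = \frac{40}{3} \approx 13.333$)
$A = \frac{501}{1012}$ ($A = \frac{\left(-203 + 36\right) \frac{1}{\frac{40}{3} - 182}}{2} = \frac{\left(-167\right) \frac{1}{- \frac{506}{3}}}{2} = \frac{\left(-167\right) \left(- \frac{3}{506}\right)}{2} = \frac{1}{2} \cdot \frac{501}{506} = \frac{501}{1012} \approx 0.49506$)
$d{\left(b \right)} = -3 + \frac{-309 + b}{5 \left(270 + b\right)}$ ($d{\left(b \right)} = -3 + \frac{\left(-216 + \left(b - 93\right)\right) \frac{1}{270 + b}}{5} = -3 + \frac{\left(-216 + \left(-93 + b\right)\right) \frac{1}{270 + b}}{5} = -3 + \frac{\left(-309 + b\right) \frac{1}{270 + b}}{5} = -3 + \frac{\frac{1}{270 + b} \left(-309 + b\right)}{5} = -3 + \frac{-309 + b}{5 \left(270 + b\right)}$)
$\left(g{\left(243,-264 \right)} + 253174\right) + d{\left(A \right)} = \left(527 + 253174\right) + \frac{-4359 - \frac{3507}{506}}{5 \left(270 + \frac{501}{1012}\right)} = 253701 + \frac{-4359 - \frac{3507}{506}}{5 \cdot \frac{273741}{1012}} = 253701 + \frac{1}{5} \cdot \frac{1012}{273741} \left(- \frac{2209161}{506}\right) = 253701 - \frac{1472774}{456235} = \frac{115745802961}{456235}$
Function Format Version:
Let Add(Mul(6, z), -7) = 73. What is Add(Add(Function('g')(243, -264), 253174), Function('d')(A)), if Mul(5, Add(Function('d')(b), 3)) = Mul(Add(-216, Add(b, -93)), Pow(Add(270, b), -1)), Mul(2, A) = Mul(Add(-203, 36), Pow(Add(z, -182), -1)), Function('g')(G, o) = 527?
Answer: Rational(115745802961, 456235) ≈ 2.5370e+5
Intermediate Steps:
z = Rational(40, 3) (z = Add(Rational(7, 6), Mul(Rational(1, 6), 73)) = Add(Rational(7, 6), Rational(73, 6)) = Rational(40, 3) ≈ 13.333)
A = Rational(501, 1012) (A = Mul(Rational(1, 2), Mul(Add(-203, 36), Pow(Add(Rational(40, 3), -182), -1))) = Mul(Rational(1, 2), Mul(-167, Pow(Rational(-506, 3), -1))) = Mul(Rational(1, 2), Mul(-167, Rational(-3, 506))) = Mul(Rational(1, 2), Rational(501, 506)) = Rational(501, 1012) ≈ 0.49506)
Function('d')(b) = Add(-3, Mul(Rational(1, 5), Pow(Add(270, b), -1), Add(-309, b))) (Function('d')(b) = Add(-3, Mul(Rational(1, 5), Mul(Add(-216, Add(b, -93)), Pow(Add(270, b), -1)))) = Add(-3, Mul(Rational(1, 5), Mul(Add(-216, Add(-93, b)), Pow(Add(270, b), -1)))) = Add(-3, Mul(Rational(1, 5), Mul(Add(-309, b), Pow(Add(270, b), -1)))) = Add(-3, Mul(Rational(1, 5), Mul(Pow(Add(270, b), -1), Add(-309, b)))) = Add(-3, Mul(Rational(1, 5), Pow(Add(270, b), -1), Add(-309, b))))
Add(Add(Function('g')(243, -264), 253174), Function('d')(A)) = Add(Add(527, 253174), Mul(Rational(1, 5), Pow(Add(270, Rational(501, 1012)), -1), Add(-4359, Mul(-14, Rational(501, 1012))))) = Add(253701, Mul(Rational(1, 5), Pow(Rational(273741, 1012), -1), Add(-4359, Rational(-3507, 506)))) = Add(253701, Mul(Rational(1, 5), Rational(1012, 273741), Rational(-2209161, 506))) = Add(253701, Rational(-1472774, 456235)) = Rational(115745802961, 456235)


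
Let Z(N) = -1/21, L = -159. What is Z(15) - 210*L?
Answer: 701189/21 ≈ 33390.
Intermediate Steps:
Z(N) = -1/21 (Z(N) = -1*1/21 = -1/21)
Z(15) - 210*L = -1/21 - 210*(-159) = -1/21 + 33390 = 701189/21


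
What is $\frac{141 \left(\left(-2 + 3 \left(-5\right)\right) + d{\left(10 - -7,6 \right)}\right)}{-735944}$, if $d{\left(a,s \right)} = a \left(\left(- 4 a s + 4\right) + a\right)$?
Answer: $\frac{232509}{183986} \approx 1.2637$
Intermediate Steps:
$d{\left(a,s \right)} = a \left(4 + a - 4 a s\right)$ ($d{\left(a,s \right)} = a \left(\left(- 4 a s + 4\right) + a\right) = a \left(\left(4 - 4 a s\right) + a\right) = a \left(4 + a - 4 a s\right)$)
$\frac{141 \left(\left(-2 + 3 \left(-5\right)\right) + d{\left(10 - -7,6 \right)}\right)}{-735944} = \frac{141 \left(\left(-2 + 3 \left(-5\right)\right) + \left(10 - -7\right) \left(4 + \left(10 - -7\right) - 4 \left(10 - -7\right) 6\right)\right)}{-735944} = 141 \left(\left(-2 - 15\right) + \left(10 + 7\right) \left(4 + \left(10 + 7\right) - 4 \left(10 + 7\right) 6\right)\right) \left(- \frac{1}{735944}\right) = 141 \left(-17 + 17 \left(4 + 17 - 68 \cdot 6\right)\right) \left(- \frac{1}{735944}\right) = 141 \left(-17 + 17 \left(4 + 17 - 408\right)\right) \left(- \frac{1}{735944}\right) = 141 \left(-17 + 17 \left(-387\right)\right) \left(- \frac{1}{735944}\right) = 141 \left(-17 - 6579\right) \left(- \frac{1}{735944}\right) = 141 \left(-6596\right) \left(- \frac{1}{735944}\right) = \left(-930036\right) \left(- \frac{1}{735944}\right) = \frac{232509}{183986}$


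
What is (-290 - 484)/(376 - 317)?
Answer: -774/59 ≈ -13.119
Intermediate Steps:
(-290 - 484)/(376 - 317) = -774/59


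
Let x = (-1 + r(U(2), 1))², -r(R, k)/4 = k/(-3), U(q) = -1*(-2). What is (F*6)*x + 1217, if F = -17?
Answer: 3617/3 ≈ 1205.7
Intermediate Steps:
U(q) = 2
r(R, k) = 4*k/3 (r(R, k) = -4*k/(-3) = -4*k*(-1)/3 = -(-4)*k/3 = 4*k/3)
x = ⅑ (x = (-1 + (4/3)*1)² = (-1 + 4/3)² = (⅓)² = ⅑ ≈ 0.11111)
(F*6)*x + 1217 = -17*6*(⅑) + 1217 = -102*⅑ + 1217 = -34/3 + 1217 = 3617/3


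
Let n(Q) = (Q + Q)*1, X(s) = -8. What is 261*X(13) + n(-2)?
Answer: -2092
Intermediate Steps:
n(Q) = 2*Q (n(Q) = (2*Q)*1 = 2*Q)
261*X(13) + n(-2) = 261*(-8) + 2*(-2) = -2088 - 4 = -2092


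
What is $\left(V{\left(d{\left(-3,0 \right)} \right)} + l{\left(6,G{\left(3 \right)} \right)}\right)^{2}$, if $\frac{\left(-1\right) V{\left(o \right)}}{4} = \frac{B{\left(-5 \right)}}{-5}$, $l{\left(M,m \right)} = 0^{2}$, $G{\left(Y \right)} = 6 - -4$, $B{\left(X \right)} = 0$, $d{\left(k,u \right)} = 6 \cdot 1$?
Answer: $0$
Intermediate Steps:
$d{\left(k,u \right)} = 6$
$G{\left(Y \right)} = 10$ ($G{\left(Y \right)} = 6 + 4 = 10$)
$l{\left(M,m \right)} = 0$
$V{\left(o \right)} = 0$ ($V{\left(o \right)} = - 4 \frac{0}{-5} = - 4 \cdot 0 \left(- \frac{1}{5}\right) = \left(-4\right) 0 = 0$)
$\left(V{\left(d{\left(-3,0 \right)} \right)} + l{\left(6,G{\left(3 \right)} \right)}\right)^{2} = \left(0 + 0\right)^{2} = 0^{2} = 0$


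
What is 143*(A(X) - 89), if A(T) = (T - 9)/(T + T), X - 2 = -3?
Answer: -12012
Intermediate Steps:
X = -1 (X = 2 - 3 = -1)
A(T) = (-9 + T)/(2*T) (A(T) = (-9 + T)/((2*T)) = (-9 + T)*(1/(2*T)) = (-9 + T)/(2*T))
143*(A(X) - 89) = 143*((½)*(-9 - 1)/(-1) - 89) = 143*((½)*(-1)*(-10) - 89) = 143*(5 - 89) = 143*(-84) = -12012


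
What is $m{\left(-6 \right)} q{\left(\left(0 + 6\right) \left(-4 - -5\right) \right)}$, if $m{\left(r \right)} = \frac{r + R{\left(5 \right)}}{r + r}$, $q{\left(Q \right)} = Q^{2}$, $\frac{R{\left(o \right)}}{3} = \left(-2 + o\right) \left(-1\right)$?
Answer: $45$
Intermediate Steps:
$R{\left(o \right)} = 6 - 3 o$ ($R{\left(o \right)} = 3 \left(-2 + o\right) \left(-1\right) = 3 \left(2 - o\right) = 6 - 3 o$)
$m{\left(r \right)} = \frac{-9 + r}{2 r}$ ($m{\left(r \right)} = \frac{r + \left(6 - 15\right)}{r + r} = \frac{r + \left(6 - 15\right)}{2 r} = \left(r - 9\right) \frac{1}{2 r} = \left(-9 + r\right) \frac{1}{2 r} = \frac{-9 + r}{2 r}$)
$m{\left(-6 \right)} q{\left(\left(0 + 6\right) \left(-4 - -5\right) \right)} = \frac{-9 - 6}{2 \left(-6\right)} \left(\left(0 + 6\right) \left(-4 - -5\right)\right)^{2} = \frac{1}{2} \left(- \frac{1}{6}\right) \left(-15\right) \left(6 \left(-4 + 5\right)\right)^{2} = \frac{5 \left(6 \cdot 1\right)^{2}}{4} = \frac{5 \cdot 6^{2}}{4} = \frac{5}{4} \cdot 36 = 45$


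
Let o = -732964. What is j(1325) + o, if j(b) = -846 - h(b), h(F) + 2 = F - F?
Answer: -733808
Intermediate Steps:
h(F) = -2 (h(F) = -2 + (F - F) = -2 + 0 = -2)
j(b) = -844 (j(b) = -846 - 1*(-2) = -846 + 2 = -844)
j(1325) + o = -844 - 732964 = -733808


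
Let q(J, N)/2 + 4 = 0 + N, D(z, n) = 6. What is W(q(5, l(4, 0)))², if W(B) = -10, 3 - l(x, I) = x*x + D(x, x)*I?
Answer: 100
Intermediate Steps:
l(x, I) = 3 - x² - 6*I (l(x, I) = 3 - (x*x + 6*I) = 3 - (x² + 6*I) = 3 + (-x² - 6*I) = 3 - x² - 6*I)
q(J, N) = -8 + 2*N (q(J, N) = -8 + 2*(0 + N) = -8 + 2*N)
W(q(5, l(4, 0)))² = (-10)² = 100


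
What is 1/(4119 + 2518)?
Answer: 1/6637 ≈ 0.00015067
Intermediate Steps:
1/(4119 + 2518) = 1/6637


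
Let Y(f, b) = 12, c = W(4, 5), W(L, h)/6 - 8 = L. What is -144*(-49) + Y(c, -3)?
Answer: 7068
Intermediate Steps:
W(L, h) = 48 + 6*L
c = 72 (c = 48 + 6*4 = 48 + 24 = 72)
-144*(-49) + Y(c, -3) = -144*(-49) + 12 = 7056 + 12 = 7068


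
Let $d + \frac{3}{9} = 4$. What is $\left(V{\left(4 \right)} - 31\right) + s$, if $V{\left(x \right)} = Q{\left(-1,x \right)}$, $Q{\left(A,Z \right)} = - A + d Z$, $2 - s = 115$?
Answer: $- \frac{385}{3} \approx -128.33$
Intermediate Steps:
$s = -113$ ($s = 2 - 115 = -113$)
$d = \frac{11}{3}$ ($d = - \frac{1}{3} + 4 = \frac{11}{3} \approx 3.6667$)
$Q{\left(A,Z \right)} = - A + \frac{11 Z}{3}$
$V{\left(x \right)} = 1 + \frac{11 x}{3}$ ($V{\left(x \right)} = \left(-1\right) \left(-1\right) + \frac{11 x}{3} = 1 + \frac{11 x}{3}$)
$\left(V{\left(4 \right)} - 31\right) + s = \left(\left(1 + \frac{11}{3} \cdot 4\right) - 31\right) - 113 = \left(\left(1 + \frac{44}{3}\right) - 31\right) - 113 = \left(\frac{47}{3} - 31\right) - 113 = - \frac{46}{3} - 113 = - \frac{385}{3}$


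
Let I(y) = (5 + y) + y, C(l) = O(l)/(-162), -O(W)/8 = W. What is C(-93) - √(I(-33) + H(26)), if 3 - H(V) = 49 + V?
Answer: -124/27 - I*√133 ≈ -4.5926 - 11.533*I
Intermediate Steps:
O(W) = -8*W
H(V) = -46 - V (H(V) = 3 - (49 + V) = 3 + (-49 - V) = -46 - V)
C(l) = 4*l/81 (C(l) = -8*l/(-162) = -8*l*(-1/162) = 4*l/81)
I(y) = 5 + 2*y
C(-93) - √(I(-33) + H(26)) = (4/81)*(-93) - √((5 + 2*(-33)) + (-46 - 1*26)) = -124/27 - √((5 - 66) + (-46 - 26)) = -124/27 - √(-61 - 72) = -124/27 - √(-133) = -124/27 - I*√133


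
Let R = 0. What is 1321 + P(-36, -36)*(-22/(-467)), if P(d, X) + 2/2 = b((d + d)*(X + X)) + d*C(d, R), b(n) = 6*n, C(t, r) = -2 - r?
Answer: 1302757/467 ≈ 2789.6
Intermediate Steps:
P(d, X) = -1 - 2*d + 24*X*d (P(d, X) = -1 + (6*((d + d)*(X + X)) + d*(-2 - 1*0)) = -1 + (6*((2*d)*(2*X)) + d*(-2 + 0)) = -1 + (6*(4*X*d) + d*(-2)) = -1 + (24*X*d - 2*d) = -1 + (-2*d + 24*X*d) = -1 - 2*d + 24*X*d)
1321 + P(-36, -36)*(-22/(-467)) = 1321 + (-1 - 2*(-36) + 24*(-36)*(-36))*(-22/(-467)) = 1321 + (-1 + 72 + 31104)*(-22*(-1/467)) = 1321 + 31175*(22/467) = 1321 + 685850/467 = 1302757/467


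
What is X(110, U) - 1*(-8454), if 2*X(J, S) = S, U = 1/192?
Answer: 3246337/384 ≈ 8454.0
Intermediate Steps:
U = 1/192 ≈ 0.0052083
X(J, S) = S/2
X(110, U) - 1*(-8454) = (½)*(1/192) - 1*(-8454) = 1/384 + 8454 = 3246337/384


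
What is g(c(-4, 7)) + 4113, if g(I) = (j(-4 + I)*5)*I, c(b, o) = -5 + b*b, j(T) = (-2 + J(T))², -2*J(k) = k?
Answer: 23107/4 ≈ 5776.8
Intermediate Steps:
J(k) = -k/2
j(T) = (-2 - T/2)²
c(b, o) = -5 + b²
g(I) = 5*I³/4 (g(I) = (((4 + (-4 + I))²/4)*5)*I = ((I²/4)*5)*I = (5*I²/4)*I = 5*I³/4)
g(c(-4, 7)) + 4113 = 5*(-5 + (-4)²)³/4 + 4113 = 5*(-5 + 16)³/4 + 4113 = (5/4)*11³ + 4113 = (5/4)*1331 + 4113 = 6655/4 + 4113 = 23107/4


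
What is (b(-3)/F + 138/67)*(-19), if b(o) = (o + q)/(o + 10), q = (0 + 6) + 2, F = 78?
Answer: -1437977/36582 ≈ -39.308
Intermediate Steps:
q = 8 (q = 6 + 2 = 8)
b(o) = (8 + o)/(10 + o) (b(o) = (o + 8)/(o + 10) = (8 + o)/(10 + o))
(b(-3)/F + 138/67)*(-19) = (((8 - 3)/(10 - 3))/78 + 138/67)*(-19) = ((5/7)*(1/78) + 138*(1/67))*(-19) = (((⅐)*5)*(1/78) + 138/67)*(-19) = ((5/7)*(1/78) + 138/67)*(-19) = (5/546 + 138/67)*(-19) = (75683/36582)*(-19) = -1437977/36582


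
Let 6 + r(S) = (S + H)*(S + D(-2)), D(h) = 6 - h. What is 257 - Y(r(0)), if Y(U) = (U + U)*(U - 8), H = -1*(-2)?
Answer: 217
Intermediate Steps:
H = 2
r(S) = -6 + (2 + S)*(8 + S) (r(S) = -6 + (S + 2)*(S + (6 - 1*(-2))) = -6 + (2 + S)*(S + (6 + 2)) = -6 + (2 + S)*(S + 8) = -6 + (2 + S)*(8 + S))
Y(U) = 2*U*(-8 + U) (Y(U) = (2*U)*(-8 + U) = 2*U*(-8 + U))
257 - Y(r(0)) = 257 - 2*(10 + 0**2 + 10*0)*(-8 + (10 + 0**2 + 10*0)) = 257 - 2*(10 + 0 + 0)*(-8 + (10 + 0 + 0)) = 257 - 2*10*(-8 + 10) = 257 - 2*10*2 = 257 - 1*40 = 257 - 40 = 217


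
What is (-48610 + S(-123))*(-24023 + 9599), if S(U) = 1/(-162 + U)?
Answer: 66609315608/95 ≈ 7.0115e+8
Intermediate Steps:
(-48610 + S(-123))*(-24023 + 9599) = (-48610 + 1/(-162 - 123))*(-24023 + 9599) = (-48610 + 1/(-285))*(-14424) = (-48610 - 1/285)*(-14424) = -13853851/285*(-14424) = 66609315608/95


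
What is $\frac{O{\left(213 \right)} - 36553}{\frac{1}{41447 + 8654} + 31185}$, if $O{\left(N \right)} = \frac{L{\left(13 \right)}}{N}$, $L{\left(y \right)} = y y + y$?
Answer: $- \frac{390066696307}{332791133118} \approx -1.1721$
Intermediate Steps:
$L{\left(y \right)} = y + y^{2}$ ($L{\left(y \right)} = y^{2} + y = y + y^{2}$)
$O{\left(N \right)} = \frac{182}{N}$ ($O{\left(N \right)} = \frac{13 \left(1 + 13\right)}{N} = \frac{13 \cdot 14}{N} = \frac{182}{N}$)
$\frac{O{\left(213 \right)} - 36553}{\frac{1}{41447 + 8654} + 31185} = \frac{\frac{182}{213} - 36553}{\frac{1}{41447 + 8654} + 31185} = \frac{182 \cdot \frac{1}{213} - 36553}{\frac{1}{50101} + 31185} = \frac{\frac{182}{213} - 36553}{\frac{1}{50101} + 31185} = - \frac{7785607}{213 \cdot \frac{1562399686}{50101}} = \left(- \frac{7785607}{213}\right) \frac{50101}{1562399686} = - \frac{390066696307}{332791133118}$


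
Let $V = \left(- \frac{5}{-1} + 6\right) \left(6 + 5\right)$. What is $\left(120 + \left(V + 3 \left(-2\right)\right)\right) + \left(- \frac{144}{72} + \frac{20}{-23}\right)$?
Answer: $\frac{5339}{23} \approx 232.13$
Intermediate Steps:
$V = 121$ ($V = \left(\left(-5\right) \left(-1\right) + 6\right) 11 = \left(5 + 6\right) 11 = 11 \cdot 11 = 121$)
$\left(120 + \left(V + 3 \left(-2\right)\right)\right) + \left(- \frac{144}{72} + \frac{20}{-23}\right) = \left(120 + \left(121 + 3 \left(-2\right)\right)\right) + \left(- \frac{144}{72} + \frac{20}{-23}\right) = \left(120 + \left(121 - 6\right)\right) + \left(\left(-144\right) \frac{1}{72} + 20 \left(- \frac{1}{23}\right)\right) = \left(120 + 115\right) - \frac{66}{23} = 235 - \frac{66}{23} = \frac{5339}{23}$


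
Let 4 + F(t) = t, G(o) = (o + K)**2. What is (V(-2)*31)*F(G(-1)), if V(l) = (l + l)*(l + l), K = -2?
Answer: 2480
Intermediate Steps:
G(o) = (-2 + o)**2 (G(o) = (o - 2)**2 = (-2 + o)**2)
F(t) = -4 + t
V(l) = 4*l**2 (V(l) = (2*l)*(2*l) = 4*l**2)
(V(-2)*31)*F(G(-1)) = ((4*(-2)**2)*31)*(-4 + (-2 - 1)**2) = ((4*4)*31)*(-4 + (-3)**2) = (16*31)*(-4 + 9) = 496*5 = 2480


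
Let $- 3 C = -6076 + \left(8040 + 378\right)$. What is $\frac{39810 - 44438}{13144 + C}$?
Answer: $- \frac{6942}{18545} \approx -0.37433$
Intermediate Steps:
$C = - \frac{2342}{3}$ ($C = - \frac{-6076 + \left(8040 + 378\right)}{3} = - \frac{-6076 + 8418}{3} = \left(- \frac{1}{3}\right) 2342 = - \frac{2342}{3} \approx -780.67$)
$\frac{39810 - 44438}{13144 + C} = \frac{39810 - 44438}{13144 - \frac{2342}{3}} = - \frac{4628}{\frac{37090}{3}} = \left(-4628\right) \frac{3}{37090} = - \frac{6942}{18545}$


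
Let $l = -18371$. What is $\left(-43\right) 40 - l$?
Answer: $16651$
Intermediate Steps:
$\left(-43\right) 40 - l = \left(-43\right) 40 - -18371 = -1720 + 18371 = 16651$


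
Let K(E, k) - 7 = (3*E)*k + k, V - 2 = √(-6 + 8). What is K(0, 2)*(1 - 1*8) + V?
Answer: -61 + √2 ≈ -59.586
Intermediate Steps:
V = 2 + √2 (V = 2 + √(-6 + 8) = 2 + √2 ≈ 3.4142)
K(E, k) = 7 + k + 3*E*k (K(E, k) = 7 + ((3*E)*k + k) = 7 + (3*E*k + k) = 7 + (k + 3*E*k) = 7 + k + 3*E*k)
K(0, 2)*(1 - 1*8) + V = (7 + 2 + 3*0*2)*(1 - 1*8) + (2 + √2) = (7 + 2 + 0)*(1 - 8) + (2 + √2) = 9*(-7) + (2 + √2) = -63 + (2 + √2) = -61 + √2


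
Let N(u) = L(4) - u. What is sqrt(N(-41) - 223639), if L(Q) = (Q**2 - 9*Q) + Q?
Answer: 3*I*sqrt(24846) ≈ 472.88*I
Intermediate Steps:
L(Q) = Q**2 - 8*Q
N(u) = -16 - u (N(u) = 4*(-8 + 4) - u = 4*(-4) - u = -16 - u)
sqrt(N(-41) - 223639) = sqrt((-16 - 1*(-41)) - 223639) = sqrt((-16 + 41) - 223639) = sqrt(25 - 223639) = sqrt(-223614) = 3*I*sqrt(24846)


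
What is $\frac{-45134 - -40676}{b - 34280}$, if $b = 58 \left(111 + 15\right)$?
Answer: $\frac{2229}{13486} \approx 0.16528$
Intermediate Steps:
$b = 7308$ ($b = 58 \cdot 126 = 7308$)
$\frac{-45134 - -40676}{b - 34280} = \frac{-45134 - -40676}{7308 - 34280} = \frac{-45134 + 40676}{-26972} = \left(-4458\right) \left(- \frac{1}{26972}\right) = \frac{2229}{13486}$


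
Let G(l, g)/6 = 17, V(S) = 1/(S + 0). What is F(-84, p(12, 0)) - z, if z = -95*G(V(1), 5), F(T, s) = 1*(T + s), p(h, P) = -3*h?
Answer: 9570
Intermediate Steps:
V(S) = 1/S
G(l, g) = 102 (G(l, g) = 6*17 = 102)
F(T, s) = T + s
z = -9690 (z = -95*102 = -9690)
F(-84, p(12, 0)) - z = (-84 - 3*12) - 1*(-9690) = (-84 - 36) + 9690 = -120 + 9690 = 9570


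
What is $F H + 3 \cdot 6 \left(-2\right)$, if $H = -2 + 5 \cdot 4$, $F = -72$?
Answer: $-1332$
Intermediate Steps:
$H = 18$ ($H = -2 + 20 = 18$)
$F H + 3 \cdot 6 \left(-2\right) = \left(-72\right) 18 + 3 \cdot 6 \left(-2\right) = -1296 + 18 \left(-2\right) = -1296 - 36 = -1332$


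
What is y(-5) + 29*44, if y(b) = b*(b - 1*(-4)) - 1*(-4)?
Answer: 1285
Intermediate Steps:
y(b) = 4 + b*(4 + b) (y(b) = b*(b + 4) + 4 = b*(4 + b) + 4 = 4 + b*(4 + b))
y(-5) + 29*44 = (4 + (-5)² + 4*(-5)) + 29*44 = (4 + 25 - 20) + 1276 = 9 + 1276 = 1285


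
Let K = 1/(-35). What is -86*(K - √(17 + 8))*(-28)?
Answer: -60544/5 ≈ -12109.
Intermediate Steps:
K = -1/35 ≈ -0.028571
-86*(K - √(17 + 8))*(-28) = -86*(-1/35 - √(17 + 8))*(-28) = -86*(-1/35 - √25)*(-28) = -86*(-1/35 - 1*5)*(-28) = -86*(-1/35 - 5)*(-28) = -86*(-176/35)*(-28) = (15136/35)*(-28) = -60544/5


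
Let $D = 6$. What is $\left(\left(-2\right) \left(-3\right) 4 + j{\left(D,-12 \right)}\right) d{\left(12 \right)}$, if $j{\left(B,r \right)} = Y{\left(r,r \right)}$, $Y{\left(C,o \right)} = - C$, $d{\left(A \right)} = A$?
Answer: $432$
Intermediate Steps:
$j{\left(B,r \right)} = - r$
$\left(\left(-2\right) \left(-3\right) 4 + j{\left(D,-12 \right)}\right) d{\left(12 \right)} = \left(\left(-2\right) \left(-3\right) 4 - -12\right) 12 = \left(6 \cdot 4 + 12\right) 12 = \left(24 + 12\right) 12 = 36 \cdot 12 = 432$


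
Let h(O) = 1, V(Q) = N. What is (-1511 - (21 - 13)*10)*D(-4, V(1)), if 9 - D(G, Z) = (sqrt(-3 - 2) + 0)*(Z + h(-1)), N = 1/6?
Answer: -14319 + 11137*I*sqrt(5)/6 ≈ -14319.0 + 4150.5*I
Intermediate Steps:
N = 1/6 ≈ 0.16667
V(Q) = 1/6
D(G, Z) = 9 - I*sqrt(5)*(1 + Z) (D(G, Z) = 9 - (sqrt(-3 - 2) + 0)*(Z + 1) = 9 - (sqrt(-5) + 0)*(1 + Z) = 9 - (I*sqrt(5) + 0)*(1 + Z) = 9 - I*sqrt(5)*(1 + Z))
(-1511 - (21 - 13)*10)*D(-4, V(1)) = (-1511 - (21 - 13)*10)*(9 - I*sqrt(5) - 1*I*1/6*sqrt(5)) = (-1511 - 8*10)*(9 - I*sqrt(5) - I*sqrt(5)/6) = (-1511 - 1*80)*(9 - 7*I*sqrt(5)/6) = (-1511 - 80)*(9 - 7*I*sqrt(5)/6) = -1591*(9 - 7*I*sqrt(5)/6) = -14319 + 11137*I*sqrt(5)/6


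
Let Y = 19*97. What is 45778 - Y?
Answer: 43935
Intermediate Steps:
Y = 1843
45778 - Y = 45778 - 1*1843 = 45778 - 1843 = 43935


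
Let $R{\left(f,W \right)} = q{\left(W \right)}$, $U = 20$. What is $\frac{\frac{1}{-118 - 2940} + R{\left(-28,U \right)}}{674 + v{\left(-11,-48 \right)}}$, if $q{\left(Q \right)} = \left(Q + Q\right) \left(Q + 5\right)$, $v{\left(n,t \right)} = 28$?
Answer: $\frac{1019333}{715572} \approx 1.4245$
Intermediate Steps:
$q{\left(Q \right)} = 2 Q \left(5 + Q\right)$
$R{\left(f,W \right)} = 2 W \left(5 + W\right)$
$\frac{\frac{1}{-118 - 2940} + R{\left(-28,U \right)}}{674 + v{\left(-11,-48 \right)}} = \frac{\frac{1}{-118 - 2940} + 2 \cdot 20 \left(5 + 20\right)}{674 + 28} = \frac{\frac{1}{-3058} + 2 \cdot 20 \cdot 25}{702} = \left(- \frac{1}{3058} + 1000\right) \frac{1}{702} = \frac{3057999}{3058} \cdot \frac{1}{702} = \frac{1019333}{715572}$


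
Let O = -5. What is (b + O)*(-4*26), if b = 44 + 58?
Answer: -10088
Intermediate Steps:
b = 102
(b + O)*(-4*26) = (102 - 5)*(-4*26) = 97*(-104) = -10088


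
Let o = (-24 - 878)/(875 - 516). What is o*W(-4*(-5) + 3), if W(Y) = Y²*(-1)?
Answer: 477158/359 ≈ 1329.1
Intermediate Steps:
W(Y) = -Y²
o = -902/359 ≈ -2.5125
o*W(-4*(-5) + 3) = -(-902)*(-4*(-5) + 3)²/359 = -(-902)*(20 + 3)²/359 = -(-902)*23²/359 = -(-902)*529/359 = -902/359*(-529) = 477158/359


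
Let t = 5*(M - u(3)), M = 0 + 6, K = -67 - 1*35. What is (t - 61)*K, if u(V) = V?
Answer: 4692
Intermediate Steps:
K = -102 (K = -67 - 35 = -102)
M = 6
t = 15 (t = 5*(6 - 1*3) = 5*(6 - 3) = 5*3 = 15)
(t - 61)*K = (15 - 61)*(-102) = -46*(-102) = 4692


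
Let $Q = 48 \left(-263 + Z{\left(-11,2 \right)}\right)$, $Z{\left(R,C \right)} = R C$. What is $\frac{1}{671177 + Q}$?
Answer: $\frac{1}{657497} \approx 1.5209 \cdot 10^{-6}$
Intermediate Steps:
$Z{\left(R,C \right)} = C R$
$Q = -13680$ ($Q = 48 \left(-263 + 2 \left(-11\right)\right) = 48 \left(-263 - 22\right) = 48 \left(-285\right) = -13680$)
$\frac{1}{671177 + Q} = \frac{1}{671177 - 13680} = \frac{1}{657497}$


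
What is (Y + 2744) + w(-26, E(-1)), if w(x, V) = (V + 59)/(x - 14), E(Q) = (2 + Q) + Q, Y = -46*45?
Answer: 26901/40 ≈ 672.53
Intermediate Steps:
Y = -2070
E(Q) = 2 + 2*Q
w(x, V) = (59 + V)/(-14 + x)
(Y + 2744) + w(-26, E(-1)) = (-2070 + 2744) + (59 + (2 + 2*(-1)))/(-14 - 26) = 674 + (59 + (2 - 2))/(-40) = 674 - (59 + 0)/40 = 674 - 1/40*59 = 674 - 59/40 = 26901/40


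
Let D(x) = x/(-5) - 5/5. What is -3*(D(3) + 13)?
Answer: -171/5 ≈ -34.200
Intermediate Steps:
D(x) = -1 - x/5 (D(x) = x*(-⅕) - 5*⅕ = -x/5 - 1 = -1 - x/5)
-3*(D(3) + 13) = -3*((-1 - ⅕*3) + 13) = -3*((-1 - ⅗) + 13) = -3*(-8/5 + 13) = -3*57/5 = -171/5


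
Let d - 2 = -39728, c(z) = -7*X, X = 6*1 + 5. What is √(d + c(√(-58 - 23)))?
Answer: I*√39803 ≈ 199.51*I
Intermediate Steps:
X = 11 (X = 6 + 5 = 11)
c(z) = -77 (c(z) = -7*11 = -77)
d = -39726 (d = 2 - 39728 = -39726)
√(d + c(√(-58 - 23))) = √(-39726 - 77) = √(-39803) = I*√39803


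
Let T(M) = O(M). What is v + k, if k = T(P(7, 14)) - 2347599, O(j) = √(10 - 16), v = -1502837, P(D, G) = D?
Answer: -3850436 + I*√6 ≈ -3.8504e+6 + 2.4495*I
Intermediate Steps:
O(j) = I*√6 (O(j) = √(-6) = I*√6)
T(M) = I*√6
k = -2347599 + I*√6 (k = I*√6 - 2347599 = -2347599 + I*√6 ≈ -2.3476e+6 + 2.4495*I)
v + k = -1502837 + (-2347599 + I*√6) = -3850436 + I*√6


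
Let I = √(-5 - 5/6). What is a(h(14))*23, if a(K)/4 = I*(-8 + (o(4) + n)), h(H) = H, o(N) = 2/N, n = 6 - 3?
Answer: -69*I*√210 ≈ -999.91*I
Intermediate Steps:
n = 3
I = I*√210/6 (I = √(-5 - 5*⅙) = √(-5 - ⅚) = √(-35/6) = I*√210/6 ≈ 2.4152*I)
a(K) = -3*I*√210 (a(K) = 4*((I*√210/6)*(-8 + (2/4 + 3))) = 4*((I*√210/6)*(-8 + (2*(¼) + 3))) = 4*((I*√210/6)*(-8 + (½ + 3))) = 4*((I*√210/6)*(-8 + 7/2)) = 4*((I*√210/6)*(-9/2)) = 4*(-3*I*√210/4) = -3*I*√210)
a(h(14))*23 = -3*I*√210*23 = -69*I*√210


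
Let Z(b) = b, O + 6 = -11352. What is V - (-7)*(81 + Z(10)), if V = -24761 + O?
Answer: -35482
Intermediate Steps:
O = -11358 (O = -6 - 11352 = -11358)
V = -36119 (V = -24761 - 11358 = -36119)
V - (-7)*(81 + Z(10)) = -36119 - (-7)*(81 + 10) = -36119 - (-7)*91 = -36119 - 1*(-637) = -36119 + 637 = -35482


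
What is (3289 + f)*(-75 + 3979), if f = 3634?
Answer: 27027392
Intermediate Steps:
(3289 + f)*(-75 + 3979) = (3289 + 3634)*(-75 + 3979) = 6923*3904 = 27027392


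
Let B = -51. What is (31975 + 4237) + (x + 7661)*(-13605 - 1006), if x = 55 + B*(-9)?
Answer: -119408713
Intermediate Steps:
x = 514 (x = 55 - 51*(-9) = 55 + 459 = 514)
(31975 + 4237) + (x + 7661)*(-13605 - 1006) = (31975 + 4237) + (514 + 7661)*(-13605 - 1006) = 36212 + 8175*(-14611) = 36212 - 119444925 = -119408713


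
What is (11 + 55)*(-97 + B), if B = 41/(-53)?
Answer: -342012/53 ≈ -6453.1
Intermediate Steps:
B = -41/53 (B = 41*(-1/53) = -41/53 ≈ -0.77359)
(11 + 55)*(-97 + B) = (11 + 55)*(-97 - 41/53) = 66*(-5182/53) = -342012/53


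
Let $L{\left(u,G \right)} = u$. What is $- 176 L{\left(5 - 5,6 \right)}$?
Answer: $0$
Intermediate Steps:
$- 176 L{\left(5 - 5,6 \right)} = - 176 \left(5 - 5\right) = \left(-176\right) 0 = 0$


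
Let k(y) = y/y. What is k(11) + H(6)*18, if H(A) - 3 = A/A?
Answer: 73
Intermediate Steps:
H(A) = 4 (H(A) = 3 + A/A = 3 + 1 = 4)
k(y) = 1
k(11) + H(6)*18 = 1 + 4*18 = 1 + 72 = 73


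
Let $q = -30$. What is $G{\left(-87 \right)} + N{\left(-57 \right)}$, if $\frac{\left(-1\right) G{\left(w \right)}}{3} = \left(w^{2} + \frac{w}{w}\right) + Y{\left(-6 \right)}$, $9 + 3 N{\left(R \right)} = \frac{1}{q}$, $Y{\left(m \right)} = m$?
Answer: $- \frac{2042551}{90} \approx -22695.0$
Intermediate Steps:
$N{\left(R \right)} = - \frac{271}{90}$ ($N{\left(R \right)} = -3 + \frac{1}{3 \left(-30\right)} = -3 + \frac{1}{3} \left(- \frac{1}{30}\right) = -3 - \frac{1}{90} = - \frac{271}{90}$)
$G{\left(w \right)} = 15 - 3 w^{2}$ ($G{\left(w \right)} = - 3 \left(\left(w^{2} + \frac{w}{w}\right) - 6\right) = - 3 \left(\left(w^{2} + 1\right) - 6\right) = - 3 \left(\left(1 + w^{2}\right) - 6\right) = - 3 \left(-5 + w^{2}\right) = 15 - 3 w^{2}$)
$G{\left(-87 \right)} + N{\left(-57 \right)} = \left(15 - 3 \left(-87\right)^{2}\right) - \frac{271}{90} = \left(15 - 22707\right) - \frac{271}{90} = -22692 - \frac{271}{90} = - \frac{2042551}{90}$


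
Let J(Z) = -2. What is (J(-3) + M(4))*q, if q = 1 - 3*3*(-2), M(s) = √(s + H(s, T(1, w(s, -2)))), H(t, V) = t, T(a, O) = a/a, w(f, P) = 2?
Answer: -38 + 38*√2 ≈ 15.740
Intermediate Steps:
T(a, O) = 1
M(s) = √2*√s (M(s) = √(s + s) = √(2*s) = √2*√s)
q = 19 (q = 1 - 9*(-2) = 1 + 18 = 19)
(J(-3) + M(4))*q = (-2 + √2*√4)*19 = (-2 + √2*2)*19 = (-2 + 2*√2)*19 = -38 + 38*√2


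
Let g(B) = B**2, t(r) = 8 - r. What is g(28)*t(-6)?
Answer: 10976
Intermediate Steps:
g(28)*t(-6) = 28**2*(8 - 1*(-6)) = 784*(8 + 6) = 784*14 = 10976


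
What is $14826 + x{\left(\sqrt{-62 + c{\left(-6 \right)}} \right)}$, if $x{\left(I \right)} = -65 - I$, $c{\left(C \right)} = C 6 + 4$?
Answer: $14761 - i \sqrt{94} \approx 14761.0 - 9.6954 i$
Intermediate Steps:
$c{\left(C \right)} = 4 + 6 C$ ($c{\left(C \right)} = 6 C + 4 = 4 + 6 C$)
$14826 + x{\left(\sqrt{-62 + c{\left(-6 \right)}} \right)} = 14826 - \left(65 + \sqrt{-62 + \left(4 + 6 \left(-6\right)\right)}\right) = 14826 - \left(65 + \sqrt{-62 + \left(4 - 36\right)}\right) = 14826 - \left(65 + \sqrt{-62 - 32}\right) = 14826 - \left(65 + \sqrt{-94}\right) = 14826 - \left(65 + i \sqrt{94}\right) = 14761 - i \sqrt{94}$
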